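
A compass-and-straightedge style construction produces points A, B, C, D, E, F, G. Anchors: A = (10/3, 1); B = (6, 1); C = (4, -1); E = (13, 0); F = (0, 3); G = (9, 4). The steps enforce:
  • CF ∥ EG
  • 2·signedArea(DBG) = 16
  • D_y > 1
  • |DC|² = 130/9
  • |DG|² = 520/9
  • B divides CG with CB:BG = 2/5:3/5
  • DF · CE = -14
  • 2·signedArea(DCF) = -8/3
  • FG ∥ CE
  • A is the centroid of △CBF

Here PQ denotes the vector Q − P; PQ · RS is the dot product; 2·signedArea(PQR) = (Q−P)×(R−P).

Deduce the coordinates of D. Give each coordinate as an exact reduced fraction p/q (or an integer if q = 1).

D = (5/3, 2)

1. D_x = 5/3  [2·signedArea(DBG) = 16 ∩ 2·signedArea(DCF) = -8/3]
2. D_y = 2  [2·signedArea(DBG) = 16 ∩ 2·signedArea(DCF) = -8/3]
   → D = (5/3, 2)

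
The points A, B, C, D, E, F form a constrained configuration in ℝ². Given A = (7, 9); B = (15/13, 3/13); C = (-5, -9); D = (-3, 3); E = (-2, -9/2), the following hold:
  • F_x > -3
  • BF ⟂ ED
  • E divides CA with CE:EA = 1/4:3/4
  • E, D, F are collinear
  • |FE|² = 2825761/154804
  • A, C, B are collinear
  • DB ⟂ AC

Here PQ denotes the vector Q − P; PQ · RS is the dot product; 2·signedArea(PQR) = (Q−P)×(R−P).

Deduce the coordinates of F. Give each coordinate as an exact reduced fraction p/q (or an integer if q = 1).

1. F_x = -7635/2977  [E, D, F are collinear ∩ BF ⟂ ED]
2. F_y = -789/2977  [E, D, F are collinear ∩ BF ⟂ ED]
   → F = (-7635/2977, -789/2977)

F = (-7635/2977, -789/2977)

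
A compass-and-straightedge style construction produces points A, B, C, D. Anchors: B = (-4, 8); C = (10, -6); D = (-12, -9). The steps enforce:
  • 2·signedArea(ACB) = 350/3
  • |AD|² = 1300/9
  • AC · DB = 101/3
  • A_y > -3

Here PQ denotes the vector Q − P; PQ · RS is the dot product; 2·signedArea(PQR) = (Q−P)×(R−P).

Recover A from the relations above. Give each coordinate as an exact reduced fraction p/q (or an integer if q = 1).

A = (-2, -7/3)

1. A_x = -2  [AC · DB = 101/3 ∩ 2·signedArea(ACB) = 350/3]
2. A_y = -7/3  [AC · DB = 101/3 ∩ 2·signedArea(ACB) = 350/3]
   → A = (-2, -7/3)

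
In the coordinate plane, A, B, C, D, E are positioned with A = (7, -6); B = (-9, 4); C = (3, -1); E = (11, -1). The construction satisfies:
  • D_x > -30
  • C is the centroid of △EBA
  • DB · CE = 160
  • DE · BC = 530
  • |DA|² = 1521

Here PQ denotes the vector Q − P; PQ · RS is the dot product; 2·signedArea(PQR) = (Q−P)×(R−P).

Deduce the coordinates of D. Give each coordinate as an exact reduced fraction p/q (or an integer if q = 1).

1. D_x = -29  [DB · CE = 160 ∩ DE · BC = 530]
2. D_y = 9  [DB · CE = 160 ∩ DE · BC = 530]
   → D = (-29, 9)

D = (-29, 9)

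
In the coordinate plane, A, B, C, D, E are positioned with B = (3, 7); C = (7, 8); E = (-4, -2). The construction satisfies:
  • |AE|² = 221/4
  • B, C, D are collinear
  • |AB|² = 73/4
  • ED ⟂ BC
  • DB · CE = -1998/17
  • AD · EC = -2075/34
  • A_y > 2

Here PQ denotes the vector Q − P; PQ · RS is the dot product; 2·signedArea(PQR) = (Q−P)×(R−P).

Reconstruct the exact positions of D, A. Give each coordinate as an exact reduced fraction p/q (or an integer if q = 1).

1. D_x = -97/17  [B, C, D are collinear ∩ ED ⟂ BC]
2. D_y = 82/17  [B, C, D are collinear ∩ ED ⟂ BC]
   → D = (-97/17, 82/17)
3. A_x = 3/2  [line -11·x + -10·y + 93/2 = 0 ∩ |AE|² = 221/4]
4. A_y = 3  [line -11·x + -10·y + 93/2 = 0 ∩ |AE|² = 221/4]
   → A = (3/2, 3)

A = (3/2, 3)
D = (-97/17, 82/17)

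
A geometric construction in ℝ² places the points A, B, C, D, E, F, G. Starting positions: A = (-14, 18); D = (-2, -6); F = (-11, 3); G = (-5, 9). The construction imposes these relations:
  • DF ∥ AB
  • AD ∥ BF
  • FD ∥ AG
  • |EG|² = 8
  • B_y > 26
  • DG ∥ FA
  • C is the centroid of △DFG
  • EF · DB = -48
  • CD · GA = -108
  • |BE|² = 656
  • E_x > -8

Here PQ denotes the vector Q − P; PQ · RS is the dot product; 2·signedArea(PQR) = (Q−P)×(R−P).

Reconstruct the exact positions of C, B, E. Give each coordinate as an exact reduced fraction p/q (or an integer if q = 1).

1. C_x = -6  [C is the centroid of △DFG]
2. C_y = 2  [C is the centroid of △DFG]
   → C = (-6, 2)
3. B_x = -23  [AD ∥ BF ∩ DF ∥ AB]
4. B_y = 27  [AD ∥ BF ∩ DF ∥ AB]
   → B = (-23, 27)
5. E_x = -7  [line 21·x + -33·y + 378 = 0 ∩ |BE|² = 656]
6. E_y = 7  [line 21·x + -33·y + 378 = 0 ∩ |BE|² = 656]
   → E = (-7, 7)

B = (-23, 27)
C = (-6, 2)
E = (-7, 7)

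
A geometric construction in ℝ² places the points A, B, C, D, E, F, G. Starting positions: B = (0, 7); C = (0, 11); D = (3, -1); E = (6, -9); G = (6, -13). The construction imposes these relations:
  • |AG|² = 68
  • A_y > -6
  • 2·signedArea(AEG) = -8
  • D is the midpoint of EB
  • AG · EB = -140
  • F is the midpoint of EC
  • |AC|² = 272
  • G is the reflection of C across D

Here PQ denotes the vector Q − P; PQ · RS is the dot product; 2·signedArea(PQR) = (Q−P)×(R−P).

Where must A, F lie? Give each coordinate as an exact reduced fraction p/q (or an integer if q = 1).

1. A_x = 4  [AG · EB = -140 ∩ 2·signedArea(AEG) = -8]
2. A_y = -5  [AG · EB = -140 ∩ 2·signedArea(AEG) = -8]
   → A = (4, -5)
3. F_x = 3  [F is the midpoint of EC]
4. F_y = 1  [F is the midpoint of EC]
   → F = (3, 1)

A = (4, -5)
F = (3, 1)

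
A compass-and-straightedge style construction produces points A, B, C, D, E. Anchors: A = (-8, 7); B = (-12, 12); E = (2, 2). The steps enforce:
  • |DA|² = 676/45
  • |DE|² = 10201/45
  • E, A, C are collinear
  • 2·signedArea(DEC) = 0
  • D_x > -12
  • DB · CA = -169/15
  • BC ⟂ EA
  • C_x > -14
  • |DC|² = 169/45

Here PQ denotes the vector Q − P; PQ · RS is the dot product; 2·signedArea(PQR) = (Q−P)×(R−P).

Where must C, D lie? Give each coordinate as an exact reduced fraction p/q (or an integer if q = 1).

1. C_x = -66/5  [E, A, C are collinear ∩ BC ⟂ EA]
2. C_y = 48/5  [E, A, C are collinear ∩ BC ⟂ EA]
   → C = (-66/5, 48/5)
3. D_x = -172/15  [2·signedArea(DEC) = 0 ∩ DB · CA = -169/15]
4. D_y = 131/15  [2·signedArea(DEC) = 0 ∩ DB · CA = -169/15]
   → D = (-172/15, 131/15)

C = (-66/5, 48/5)
D = (-172/15, 131/15)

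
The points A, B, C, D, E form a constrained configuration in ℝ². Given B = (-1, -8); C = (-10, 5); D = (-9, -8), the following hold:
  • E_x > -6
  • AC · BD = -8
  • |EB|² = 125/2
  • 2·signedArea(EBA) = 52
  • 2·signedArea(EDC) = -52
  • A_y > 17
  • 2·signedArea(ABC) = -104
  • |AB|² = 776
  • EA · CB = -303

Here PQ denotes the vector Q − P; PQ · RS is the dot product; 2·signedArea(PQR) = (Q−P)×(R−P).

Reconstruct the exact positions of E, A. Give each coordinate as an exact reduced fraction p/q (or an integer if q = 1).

A = (-11, 18)
E = (-11/2, -3/2)

1. A_x = -11  [2·signedArea(ABC) = -104 ∩ AC · BD = -8]
2. A_y = 18  [2·signedArea(ABC) = -104 ∩ AC · BD = -8]
   → A = (-11, 18)
3. E_x = -11/2  [2·signedArea(EBA) = 52 ∩ EA · CB = -303]
4. E_y = -3/2  [2·signedArea(EBA) = 52 ∩ EA · CB = -303]
   → E = (-11/2, -3/2)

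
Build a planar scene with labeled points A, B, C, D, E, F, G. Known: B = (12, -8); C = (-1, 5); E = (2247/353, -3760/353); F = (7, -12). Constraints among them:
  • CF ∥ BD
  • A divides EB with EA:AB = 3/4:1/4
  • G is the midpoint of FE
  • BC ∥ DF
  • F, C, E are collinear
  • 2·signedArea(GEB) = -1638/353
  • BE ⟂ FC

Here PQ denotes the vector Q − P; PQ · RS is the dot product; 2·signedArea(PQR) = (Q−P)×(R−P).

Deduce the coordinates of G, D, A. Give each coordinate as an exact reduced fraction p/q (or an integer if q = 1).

1. G_x = 2359/353  [G is the midpoint of FE]
2. G_y = -3998/353  [G is the midpoint of FE]
   → G = (2359/353, -3998/353)
3. D_x = 20  [BC ∥ DF ∩ CF ∥ BD]
4. D_y = -25  [BC ∥ DF ∩ CF ∥ BD]
   → D = (20, -25)
5. A_x = 14955/1412  [A divides EB with EA:AB = 3/4:1/4]
6. A_y = -3058/353  [A divides EB with EA:AB = 3/4:1/4]
   → A = (14955/1412, -3058/353)

A = (14955/1412, -3058/353)
D = (20, -25)
G = (2359/353, -3998/353)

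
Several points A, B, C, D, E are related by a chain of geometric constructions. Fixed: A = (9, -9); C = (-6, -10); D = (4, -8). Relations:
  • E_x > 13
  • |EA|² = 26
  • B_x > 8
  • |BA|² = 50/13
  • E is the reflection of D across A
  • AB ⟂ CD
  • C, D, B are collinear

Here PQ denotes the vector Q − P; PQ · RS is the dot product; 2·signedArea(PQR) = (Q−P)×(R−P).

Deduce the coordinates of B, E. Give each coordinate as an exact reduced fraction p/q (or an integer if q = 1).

B = (112/13, -92/13)
E = (14, -10)

1. B_x = 112/13  [C, D, B are collinear ∩ AB ⟂ CD]
2. B_y = -92/13  [C, D, B are collinear ∩ AB ⟂ CD]
   → B = (112/13, -92/13)
3. E_x = 14  [E is the reflection of D across A]
4. E_y = -10  [E is the reflection of D across A]
   → E = (14, -10)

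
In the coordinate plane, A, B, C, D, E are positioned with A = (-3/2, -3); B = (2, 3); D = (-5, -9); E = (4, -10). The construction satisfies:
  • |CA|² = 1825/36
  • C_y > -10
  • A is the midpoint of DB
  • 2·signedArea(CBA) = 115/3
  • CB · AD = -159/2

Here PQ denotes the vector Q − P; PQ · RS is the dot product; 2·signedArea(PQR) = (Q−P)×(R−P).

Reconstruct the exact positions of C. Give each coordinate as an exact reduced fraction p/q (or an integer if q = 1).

1. C_x = 1  [2·signedArea(CBA) = 115/3 ∩ CB · AD = -159/2]
2. C_y = -29/3  [2·signedArea(CBA) = 115/3 ∩ CB · AD = -159/2]
   → C = (1, -29/3)

C = (1, -29/3)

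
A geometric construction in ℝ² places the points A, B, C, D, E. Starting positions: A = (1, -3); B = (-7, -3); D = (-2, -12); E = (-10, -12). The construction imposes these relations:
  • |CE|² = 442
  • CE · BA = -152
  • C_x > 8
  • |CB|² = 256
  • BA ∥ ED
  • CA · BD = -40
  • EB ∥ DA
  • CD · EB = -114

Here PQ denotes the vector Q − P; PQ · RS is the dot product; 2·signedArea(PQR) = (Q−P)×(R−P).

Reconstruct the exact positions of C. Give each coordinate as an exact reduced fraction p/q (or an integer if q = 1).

C = (9, -3)

1. C_x = 9  [CE · BA = -152 ∩ CD · EB = -114]
2. C_y = -3  [CE · BA = -152 ∩ CD · EB = -114]
   → C = (9, -3)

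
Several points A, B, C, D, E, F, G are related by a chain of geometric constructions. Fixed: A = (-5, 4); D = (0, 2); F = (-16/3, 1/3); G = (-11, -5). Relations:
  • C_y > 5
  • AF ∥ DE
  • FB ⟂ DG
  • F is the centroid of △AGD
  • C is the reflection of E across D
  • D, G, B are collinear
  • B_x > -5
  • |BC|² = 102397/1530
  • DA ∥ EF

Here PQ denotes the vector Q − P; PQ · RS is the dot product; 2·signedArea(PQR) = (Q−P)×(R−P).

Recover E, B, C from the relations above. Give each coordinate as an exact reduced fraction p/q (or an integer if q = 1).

B = (-2321/510, -457/510)
C = (1/3, 17/3)
E = (-1/3, -5/3)

1. E_x = -1/3  [DA ∥ EF ∩ AF ∥ DE]
2. E_y = -5/3  [DA ∥ EF ∩ AF ∥ DE]
   → E = (-1/3, -5/3)
3. B_x = -2321/510  [D, G, B are collinear ∩ FB ⟂ DG]
4. B_y = -457/510  [D, G, B are collinear ∩ FB ⟂ DG]
   → B = (-2321/510, -457/510)
5. C_x = 1/3  [C is the reflection of E across D]
6. C_y = 17/3  [C is the reflection of E across D]
   → C = (1/3, 17/3)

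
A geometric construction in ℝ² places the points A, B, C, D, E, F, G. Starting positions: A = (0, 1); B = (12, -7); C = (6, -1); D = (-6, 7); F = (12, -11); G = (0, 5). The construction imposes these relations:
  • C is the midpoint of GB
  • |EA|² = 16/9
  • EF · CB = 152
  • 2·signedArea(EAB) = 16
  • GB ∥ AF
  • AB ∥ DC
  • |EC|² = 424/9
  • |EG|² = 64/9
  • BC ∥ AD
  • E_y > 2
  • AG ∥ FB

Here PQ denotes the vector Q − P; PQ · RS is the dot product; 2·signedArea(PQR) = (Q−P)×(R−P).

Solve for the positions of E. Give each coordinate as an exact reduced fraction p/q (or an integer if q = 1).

E = (0, 7/3)

1. E_x = 0  [EF · CB = 152 ∩ 2·signedArea(EAB) = 16]
2. E_y = 7/3  [EF · CB = 152 ∩ 2·signedArea(EAB) = 16]
   → E = (0, 7/3)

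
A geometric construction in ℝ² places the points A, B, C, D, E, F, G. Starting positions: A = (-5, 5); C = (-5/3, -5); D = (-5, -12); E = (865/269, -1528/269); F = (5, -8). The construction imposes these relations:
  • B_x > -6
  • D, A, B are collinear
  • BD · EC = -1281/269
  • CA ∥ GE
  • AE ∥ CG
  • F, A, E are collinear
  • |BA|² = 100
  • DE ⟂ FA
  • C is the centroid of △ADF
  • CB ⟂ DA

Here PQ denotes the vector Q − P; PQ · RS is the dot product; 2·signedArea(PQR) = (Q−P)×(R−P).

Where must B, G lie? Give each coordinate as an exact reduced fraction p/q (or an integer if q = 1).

1. B_x = -5  [D, A, B are collinear ∩ CB ⟂ DA]
2. B_y = -5  [D, A, B are collinear ∩ CB ⟂ DA]
   → B = (-5, -5)
3. G_x = 5285/807  [CA ∥ GE ∩ AE ∥ CG]
4. G_y = -4218/269  [CA ∥ GE ∩ AE ∥ CG]
   → G = (5285/807, -4218/269)

B = (-5, -5)
G = (5285/807, -4218/269)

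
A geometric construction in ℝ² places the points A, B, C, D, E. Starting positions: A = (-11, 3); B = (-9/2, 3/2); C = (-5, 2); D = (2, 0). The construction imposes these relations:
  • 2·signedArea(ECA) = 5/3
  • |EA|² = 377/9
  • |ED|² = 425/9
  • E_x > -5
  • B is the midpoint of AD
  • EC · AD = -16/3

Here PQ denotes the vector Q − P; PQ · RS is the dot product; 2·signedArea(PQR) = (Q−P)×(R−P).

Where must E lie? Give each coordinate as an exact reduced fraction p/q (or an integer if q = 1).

1. E_x = -14/3  [2·signedArea(ECA) = 5/3 ∩ EC · AD = -16/3]
2. E_y = 5/3  [2·signedArea(ECA) = 5/3 ∩ EC · AD = -16/3]
   → E = (-14/3, 5/3)

E = (-14/3, 5/3)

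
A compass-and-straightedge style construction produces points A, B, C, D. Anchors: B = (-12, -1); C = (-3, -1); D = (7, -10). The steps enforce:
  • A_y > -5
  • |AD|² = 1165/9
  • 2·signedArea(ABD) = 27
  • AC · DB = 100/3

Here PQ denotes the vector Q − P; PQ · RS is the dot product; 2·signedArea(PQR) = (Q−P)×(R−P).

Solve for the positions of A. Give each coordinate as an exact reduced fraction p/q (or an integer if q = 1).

A = (-8/3, -4)

1. A_x = -8/3  [AC · DB = 100/3 ∩ 2·signedArea(ABD) = 27]
2. A_y = -4  [AC · DB = 100/3 ∩ 2·signedArea(ABD) = 27]
   → A = (-8/3, -4)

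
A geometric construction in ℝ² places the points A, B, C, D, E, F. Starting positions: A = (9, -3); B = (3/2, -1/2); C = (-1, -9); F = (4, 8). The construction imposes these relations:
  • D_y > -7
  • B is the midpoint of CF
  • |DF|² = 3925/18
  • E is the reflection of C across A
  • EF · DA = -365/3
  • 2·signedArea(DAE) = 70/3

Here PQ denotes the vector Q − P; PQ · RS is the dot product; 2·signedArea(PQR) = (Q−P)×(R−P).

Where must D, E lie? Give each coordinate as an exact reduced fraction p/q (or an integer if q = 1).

D = (-1/6, -37/6)
E = (19, 3)

1. E_x = 19  [E is the reflection of C across A]
2. E_y = 3  [E is the reflection of C across A]
   → E = (19, 3)
3. D_x = -1/6  [2·signedArea(DAE) = 70/3 ∩ EF · DA = -365/3]
4. D_y = -37/6  [2·signedArea(DAE) = 70/3 ∩ EF · DA = -365/3]
   → D = (-1/6, -37/6)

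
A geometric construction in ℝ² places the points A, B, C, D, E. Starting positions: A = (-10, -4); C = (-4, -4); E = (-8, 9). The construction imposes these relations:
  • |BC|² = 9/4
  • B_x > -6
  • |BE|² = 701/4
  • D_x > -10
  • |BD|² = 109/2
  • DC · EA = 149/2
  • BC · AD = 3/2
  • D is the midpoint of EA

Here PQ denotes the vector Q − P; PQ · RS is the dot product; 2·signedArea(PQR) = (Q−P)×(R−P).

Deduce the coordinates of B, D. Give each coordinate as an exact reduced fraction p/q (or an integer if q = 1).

B = (-11/2, -4)
D = (-9, 5/2)

1. D_x = -9  [D is the midpoint of EA]
2. D_y = 5/2  [D is the midpoint of EA]
   → D = (-9, 5/2)
3. B_x = -11/2  [line -1·x + -13/2·y + -63/2 = 0 ∩ |BD|² = 109/2]
4. B_y = -4  [line -1·x + -13/2·y + -63/2 = 0 ∩ |BD|² = 109/2]
   → B = (-11/2, -4)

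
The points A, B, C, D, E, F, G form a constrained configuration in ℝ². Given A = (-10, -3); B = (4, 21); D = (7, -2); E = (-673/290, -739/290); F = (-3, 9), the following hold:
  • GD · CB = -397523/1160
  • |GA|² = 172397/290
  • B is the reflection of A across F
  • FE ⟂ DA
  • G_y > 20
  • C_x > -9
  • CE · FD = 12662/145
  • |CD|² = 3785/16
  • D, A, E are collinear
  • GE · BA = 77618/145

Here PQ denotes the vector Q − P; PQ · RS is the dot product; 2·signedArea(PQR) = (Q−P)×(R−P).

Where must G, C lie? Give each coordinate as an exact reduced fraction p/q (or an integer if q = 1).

C = (-33/4, 0)
G = (-1067/290, 5959/290)

1. G_x = -1067/290  [line 14·x + 24·y + -64039/145 = 0 ∩ |GA|² = 172397/290]
2. G_y = 5959/290  [line 14·x + 24·y + -64039/145 = 0 ∩ |GA|² = 172397/290]
   → G = (-1067/290, 5959/290)
3. C_x = -33/4  [CE · FD = 12662/145 ∩ GD · CB = -397523/1160]
4. C_y = 0  [CE · FD = 12662/145 ∩ GD · CB = -397523/1160]
   → C = (-33/4, 0)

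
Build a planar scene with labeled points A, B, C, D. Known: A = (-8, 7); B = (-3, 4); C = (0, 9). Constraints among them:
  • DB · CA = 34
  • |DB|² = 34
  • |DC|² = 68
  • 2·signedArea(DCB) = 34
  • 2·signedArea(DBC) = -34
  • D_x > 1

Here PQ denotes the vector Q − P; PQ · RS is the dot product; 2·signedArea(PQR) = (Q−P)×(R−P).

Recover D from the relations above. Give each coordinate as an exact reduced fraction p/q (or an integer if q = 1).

D = (2, 1)

1. D_x = 2  [2·signedArea(DCB) = 34 ∩ DB · CA = 34]
2. D_y = 1  [2·signedArea(DCB) = 34 ∩ DB · CA = 34]
   → D = (2, 1)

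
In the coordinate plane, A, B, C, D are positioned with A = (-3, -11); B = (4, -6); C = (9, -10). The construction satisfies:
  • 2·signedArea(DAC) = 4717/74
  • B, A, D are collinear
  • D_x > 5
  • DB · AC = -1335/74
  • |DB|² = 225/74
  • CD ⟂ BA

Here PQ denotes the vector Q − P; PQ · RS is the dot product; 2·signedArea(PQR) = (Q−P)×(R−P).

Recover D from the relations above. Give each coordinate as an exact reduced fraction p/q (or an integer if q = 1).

1. D_x = 401/74  [B, A, D are collinear ∩ CD ⟂ BA]
2. D_y = -369/74  [B, A, D are collinear ∩ CD ⟂ BA]
   → D = (401/74, -369/74)

D = (401/74, -369/74)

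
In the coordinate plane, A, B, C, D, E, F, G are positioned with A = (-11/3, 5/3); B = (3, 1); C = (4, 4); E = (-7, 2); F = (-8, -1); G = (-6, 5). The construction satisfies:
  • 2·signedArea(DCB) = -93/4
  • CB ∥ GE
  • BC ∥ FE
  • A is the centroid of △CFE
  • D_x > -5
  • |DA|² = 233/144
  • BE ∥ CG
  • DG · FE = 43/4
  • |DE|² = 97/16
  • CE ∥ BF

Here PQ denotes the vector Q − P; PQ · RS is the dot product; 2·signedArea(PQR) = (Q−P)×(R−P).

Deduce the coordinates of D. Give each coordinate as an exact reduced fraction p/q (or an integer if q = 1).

D = (-19/4, 1)

1. D_x = -19/4  [DG · FE = 43/4 ∩ 2·signedArea(DCB) = -93/4]
2. D_y = 1  [DG · FE = 43/4 ∩ 2·signedArea(DCB) = -93/4]
   → D = (-19/4, 1)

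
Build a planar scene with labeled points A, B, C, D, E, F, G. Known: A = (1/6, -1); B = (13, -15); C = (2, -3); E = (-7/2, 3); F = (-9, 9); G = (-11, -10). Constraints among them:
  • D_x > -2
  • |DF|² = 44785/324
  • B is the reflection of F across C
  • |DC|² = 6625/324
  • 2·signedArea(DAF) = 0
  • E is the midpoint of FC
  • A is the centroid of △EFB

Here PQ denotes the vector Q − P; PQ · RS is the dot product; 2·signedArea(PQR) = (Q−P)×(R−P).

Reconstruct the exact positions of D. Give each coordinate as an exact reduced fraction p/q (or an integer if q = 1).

1. D_x = -19/18  [line -10·x + -55/6·y + -15/2 = 0 ∩ |DF|² = 44785/324]
2. D_y = 1/3  [line -10·x + -55/6·y + -15/2 = 0 ∩ |DF|² = 44785/324]
   → D = (-19/18, 1/3)

D = (-19/18, 1/3)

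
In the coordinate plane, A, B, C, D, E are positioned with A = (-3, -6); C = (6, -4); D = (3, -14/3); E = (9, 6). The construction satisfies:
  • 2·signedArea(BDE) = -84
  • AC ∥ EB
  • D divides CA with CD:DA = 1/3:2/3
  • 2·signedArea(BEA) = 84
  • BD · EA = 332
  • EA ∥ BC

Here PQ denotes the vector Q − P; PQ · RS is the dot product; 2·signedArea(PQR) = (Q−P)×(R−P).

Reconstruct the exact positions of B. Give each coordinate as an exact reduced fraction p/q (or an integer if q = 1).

B = (18, 8)

1. B_x = 18  [EA ∥ BC ∩ AC ∥ EB]
2. B_y = 8  [EA ∥ BC ∩ AC ∥ EB]
   → B = (18, 8)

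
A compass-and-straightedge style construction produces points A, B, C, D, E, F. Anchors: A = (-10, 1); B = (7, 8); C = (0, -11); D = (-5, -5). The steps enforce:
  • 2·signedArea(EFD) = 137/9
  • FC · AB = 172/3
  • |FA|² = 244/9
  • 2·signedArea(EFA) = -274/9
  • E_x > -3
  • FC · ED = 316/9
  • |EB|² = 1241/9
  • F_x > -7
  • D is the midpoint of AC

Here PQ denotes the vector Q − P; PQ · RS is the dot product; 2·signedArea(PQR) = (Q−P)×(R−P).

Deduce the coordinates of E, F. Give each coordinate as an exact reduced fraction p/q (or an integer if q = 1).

1. F_x = -20/3  [line -17·x + -7·y + -403/3 = 0 ∩ |FA|² = 244/9]
2. F_y = -3  [line -17·x + -7·y + -403/3 = 0 ∩ |FA|² = 244/9]
   → F = (-20/3, -3)
3. E_x = -8/3  [2·signedArea(EFD) = 137/9 ∩ FC · ED = 316/9]
4. E_y = 4/3  [2·signedArea(EFD) = 137/9 ∩ FC · ED = 316/9]
   → E = (-8/3, 4/3)

E = (-8/3, 4/3)
F = (-20/3, -3)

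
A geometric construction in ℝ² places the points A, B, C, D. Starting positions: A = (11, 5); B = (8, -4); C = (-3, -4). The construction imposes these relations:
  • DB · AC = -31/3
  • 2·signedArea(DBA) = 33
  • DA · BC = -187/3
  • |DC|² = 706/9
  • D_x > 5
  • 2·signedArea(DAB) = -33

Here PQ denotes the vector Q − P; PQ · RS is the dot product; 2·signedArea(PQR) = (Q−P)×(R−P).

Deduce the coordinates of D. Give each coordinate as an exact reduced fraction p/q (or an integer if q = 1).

1. D_x = 16/3  [DA · BC = -187/3 ∩ 2·signedArea(DBA) = 33]
2. D_y = -1  [DA · BC = -187/3 ∩ 2·signedArea(DBA) = 33]
   → D = (16/3, -1)

D = (16/3, -1)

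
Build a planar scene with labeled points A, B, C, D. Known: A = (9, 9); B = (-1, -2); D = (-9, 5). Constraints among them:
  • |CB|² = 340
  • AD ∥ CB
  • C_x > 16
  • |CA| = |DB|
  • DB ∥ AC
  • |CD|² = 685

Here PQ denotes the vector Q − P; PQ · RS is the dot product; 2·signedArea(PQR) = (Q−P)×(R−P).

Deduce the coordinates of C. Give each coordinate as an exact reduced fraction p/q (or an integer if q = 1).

1. C_x = 17  [AD ∥ CB ∩ DB ∥ AC]
2. C_y = 2  [AD ∥ CB ∩ DB ∥ AC]
   → C = (17, 2)

C = (17, 2)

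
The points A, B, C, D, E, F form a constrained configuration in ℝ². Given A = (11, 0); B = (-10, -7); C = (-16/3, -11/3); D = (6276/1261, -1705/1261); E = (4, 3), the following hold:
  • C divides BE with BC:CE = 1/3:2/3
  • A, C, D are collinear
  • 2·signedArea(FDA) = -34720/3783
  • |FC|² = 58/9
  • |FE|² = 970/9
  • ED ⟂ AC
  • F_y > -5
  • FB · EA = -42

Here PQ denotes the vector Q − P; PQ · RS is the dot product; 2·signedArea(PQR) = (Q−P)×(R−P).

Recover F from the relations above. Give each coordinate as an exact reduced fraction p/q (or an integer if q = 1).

F = (-3, -14/3)

1. F_x = -3  [2·signedArea(FDA) = -34720/3783 ∩ FB · EA = -42]
2. F_y = -14/3  [2·signedArea(FDA) = -34720/3783 ∩ FB · EA = -42]
   → F = (-3, -14/3)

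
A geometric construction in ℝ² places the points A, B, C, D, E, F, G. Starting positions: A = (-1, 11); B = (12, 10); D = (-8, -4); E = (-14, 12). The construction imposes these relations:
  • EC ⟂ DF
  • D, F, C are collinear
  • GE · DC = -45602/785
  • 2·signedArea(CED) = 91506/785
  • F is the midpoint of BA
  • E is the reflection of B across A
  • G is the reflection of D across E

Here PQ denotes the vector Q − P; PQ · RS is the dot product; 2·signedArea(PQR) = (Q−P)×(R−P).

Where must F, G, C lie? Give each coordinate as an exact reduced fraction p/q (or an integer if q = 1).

1. F_x = 11/2  [F is the midpoint of BA]
2. F_y = 21/2  [F is the midpoint of BA]
   → F = (11/2, 21/2)
3. G_x = -20  [G is the reflection of D across E]
4. G_y = 28  [G is the reflection of D across E]
   → G = (-20, 28)
5. C_x = -2203/785  [D, F, C are collinear ∩ EC ⟂ DF]
6. C_y = 1239/785  [D, F, C are collinear ∩ EC ⟂ DF]
   → C = (-2203/785, 1239/785)

C = (-2203/785, 1239/785)
F = (11/2, 21/2)
G = (-20, 28)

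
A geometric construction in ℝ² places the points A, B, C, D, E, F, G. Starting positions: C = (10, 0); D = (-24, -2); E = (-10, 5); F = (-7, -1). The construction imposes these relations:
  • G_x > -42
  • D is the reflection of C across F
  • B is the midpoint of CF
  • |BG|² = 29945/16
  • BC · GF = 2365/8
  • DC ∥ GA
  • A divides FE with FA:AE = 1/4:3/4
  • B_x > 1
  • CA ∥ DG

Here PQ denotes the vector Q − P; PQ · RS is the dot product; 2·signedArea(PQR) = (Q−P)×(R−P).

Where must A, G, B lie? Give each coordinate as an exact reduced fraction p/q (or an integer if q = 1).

A = (-31/4, 1/2)
B = (3/2, -1/2)
G = (-167/4, -3/2)

1. A_x = -31/4  [A divides FE with FA:AE = 1/4:3/4]
2. A_y = 1/2  [A divides FE with FA:AE = 1/4:3/4]
   → A = (-31/4, 1/2)
3. G_x = -167/4  [DC ∥ GA ∩ CA ∥ DG]
4. G_y = -3/2  [DC ∥ GA ∩ CA ∥ DG]
   → G = (-167/4, -3/2)
5. B_x = 3/2  [B is the midpoint of CF]
6. B_y = -1/2  [B is the midpoint of CF]
   → B = (3/2, -1/2)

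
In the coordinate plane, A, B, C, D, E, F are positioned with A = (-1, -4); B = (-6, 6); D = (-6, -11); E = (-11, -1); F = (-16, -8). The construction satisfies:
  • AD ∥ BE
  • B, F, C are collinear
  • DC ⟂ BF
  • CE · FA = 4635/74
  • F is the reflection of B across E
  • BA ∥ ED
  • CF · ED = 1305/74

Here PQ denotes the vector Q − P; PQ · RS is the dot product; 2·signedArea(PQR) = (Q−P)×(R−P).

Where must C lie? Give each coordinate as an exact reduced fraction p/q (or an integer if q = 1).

C = (-1039/74, -389/74)

1. C_x = -1039/74  [B, F, C are collinear ∩ DC ⟂ BF]
2. C_y = -389/74  [B, F, C are collinear ∩ DC ⟂ BF]
   → C = (-1039/74, -389/74)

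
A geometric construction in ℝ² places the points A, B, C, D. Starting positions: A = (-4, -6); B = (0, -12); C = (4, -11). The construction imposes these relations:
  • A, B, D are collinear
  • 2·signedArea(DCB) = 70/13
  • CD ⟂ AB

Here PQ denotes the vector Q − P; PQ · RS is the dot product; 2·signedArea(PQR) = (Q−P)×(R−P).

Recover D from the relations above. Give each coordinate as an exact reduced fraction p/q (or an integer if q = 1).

1. D_x = 10/13  [A, B, D are collinear ∩ CD ⟂ AB]
2. D_y = -171/13  [A, B, D are collinear ∩ CD ⟂ AB]
   → D = (10/13, -171/13)

D = (10/13, -171/13)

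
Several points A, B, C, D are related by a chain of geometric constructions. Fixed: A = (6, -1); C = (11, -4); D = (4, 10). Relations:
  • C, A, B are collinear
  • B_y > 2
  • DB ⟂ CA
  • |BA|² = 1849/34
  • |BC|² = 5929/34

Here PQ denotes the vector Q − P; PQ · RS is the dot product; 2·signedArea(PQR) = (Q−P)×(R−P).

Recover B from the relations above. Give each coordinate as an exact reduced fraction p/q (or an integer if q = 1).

1. B_x = -11/34  [C, A, B are collinear ∩ DB ⟂ CA]
2. B_y = 95/34  [C, A, B are collinear ∩ DB ⟂ CA]
   → B = (-11/34, 95/34)

B = (-11/34, 95/34)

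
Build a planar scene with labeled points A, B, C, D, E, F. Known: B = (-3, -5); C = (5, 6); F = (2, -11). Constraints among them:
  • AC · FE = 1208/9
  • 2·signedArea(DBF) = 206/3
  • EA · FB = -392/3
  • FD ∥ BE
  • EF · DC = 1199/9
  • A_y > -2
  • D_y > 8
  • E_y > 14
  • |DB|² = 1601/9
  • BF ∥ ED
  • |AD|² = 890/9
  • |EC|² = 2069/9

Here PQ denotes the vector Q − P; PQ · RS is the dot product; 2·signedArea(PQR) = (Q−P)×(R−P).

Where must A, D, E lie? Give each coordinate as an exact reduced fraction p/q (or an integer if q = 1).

A = (-1/3, -4/3)
D = (-8/3, 25/3)
E = (-23/3, 43/3)

1. D_x = -8/3  [line 6·x + 5·y + -77/3 = 0 ∩ |DB|² = 1601/9]
2. D_y = 25/3  [line 6·x + 5·y + -77/3 = 0 ∩ |DB|² = 1601/9]
   → D = (-8/3, 25/3)
3. E_x = -23/3  [BF ∥ ED ∩ FD ∥ BE]
4. E_y = 43/3  [BF ∥ ED ∩ FD ∥ BE]
   → E = (-23/3, 43/3)
5. A_x = -1/3  [AC · FE = 1208/9 ∩ EA · FB = -392/3]
6. A_y = -4/3  [AC · FE = 1208/9 ∩ EA · FB = -392/3]
   → A = (-1/3, -4/3)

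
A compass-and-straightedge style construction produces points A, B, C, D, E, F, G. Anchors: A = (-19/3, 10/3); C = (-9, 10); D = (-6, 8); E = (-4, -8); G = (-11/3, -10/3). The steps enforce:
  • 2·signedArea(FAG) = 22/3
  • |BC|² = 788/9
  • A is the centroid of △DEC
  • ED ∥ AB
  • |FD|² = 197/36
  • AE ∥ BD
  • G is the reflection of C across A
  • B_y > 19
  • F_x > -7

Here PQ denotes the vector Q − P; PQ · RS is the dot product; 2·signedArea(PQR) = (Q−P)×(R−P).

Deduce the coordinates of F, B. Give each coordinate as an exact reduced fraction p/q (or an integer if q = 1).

B = (-25/3, 58/3)
F = (-37/6, 17/3)

1. F_x = -37/6  [line 20/3·x + 8/3·y + 26 = 0 ∩ |FD|² = 197/36]
2. F_y = 17/3  [line 20/3·x + 8/3·y + 26 = 0 ∩ |FD|² = 197/36]
   → F = (-37/6, 17/3)
3. B_x = -25/3  [AE ∥ BD ∩ ED ∥ AB]
4. B_y = 58/3  [AE ∥ BD ∩ ED ∥ AB]
   → B = (-25/3, 58/3)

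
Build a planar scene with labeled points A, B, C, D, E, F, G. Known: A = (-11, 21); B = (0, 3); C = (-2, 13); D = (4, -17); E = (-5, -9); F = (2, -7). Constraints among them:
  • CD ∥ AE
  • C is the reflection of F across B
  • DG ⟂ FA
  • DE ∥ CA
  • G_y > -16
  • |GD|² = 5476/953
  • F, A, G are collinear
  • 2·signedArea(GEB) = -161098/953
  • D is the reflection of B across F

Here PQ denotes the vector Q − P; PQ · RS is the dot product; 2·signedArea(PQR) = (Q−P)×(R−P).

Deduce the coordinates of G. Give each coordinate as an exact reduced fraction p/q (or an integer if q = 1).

1. G_x = 5884/953  [F, A, G are collinear ∩ DG ⟂ FA]
2. G_y = -15239/953  [F, A, G are collinear ∩ DG ⟂ FA]
   → G = (5884/953, -15239/953)

G = (5884/953, -15239/953)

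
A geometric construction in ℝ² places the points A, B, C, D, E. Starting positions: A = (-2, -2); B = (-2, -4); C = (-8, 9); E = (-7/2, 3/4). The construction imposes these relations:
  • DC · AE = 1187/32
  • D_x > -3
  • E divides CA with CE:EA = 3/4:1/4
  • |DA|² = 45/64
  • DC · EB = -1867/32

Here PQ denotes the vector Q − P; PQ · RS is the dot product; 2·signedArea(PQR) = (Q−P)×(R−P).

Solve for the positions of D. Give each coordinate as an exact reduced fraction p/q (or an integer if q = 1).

1. D_x = -11/4  [DC · AE = 1187/32 ∩ DC · EB = -1867/32]
2. D_y = -13/8  [DC · AE = 1187/32 ∩ DC · EB = -1867/32]
   → D = (-11/4, -13/8)

D = (-11/4, -13/8)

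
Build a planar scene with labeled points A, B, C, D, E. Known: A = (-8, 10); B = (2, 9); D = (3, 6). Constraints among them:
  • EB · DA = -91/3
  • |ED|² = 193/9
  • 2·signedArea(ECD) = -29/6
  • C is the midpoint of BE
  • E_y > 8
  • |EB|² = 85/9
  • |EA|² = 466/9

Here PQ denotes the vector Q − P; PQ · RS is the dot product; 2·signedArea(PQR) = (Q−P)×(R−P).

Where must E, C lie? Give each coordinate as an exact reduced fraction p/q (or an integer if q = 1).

1. E_x = -1  [line 11·x + -4·y + 133/3 = 0 ∩ |ED|² = 193/9]
2. E_y = 25/3  [line 11·x + -4·y + 133/3 = 0 ∩ |ED|² = 193/9]
   → E = (-1, 25/3)
3. C_x = 1/2  [C is the midpoint of BE]
4. C_y = 26/3  [C is the midpoint of BE]
   → C = (1/2, 26/3)

C = (1/2, 26/3)
E = (-1, 25/3)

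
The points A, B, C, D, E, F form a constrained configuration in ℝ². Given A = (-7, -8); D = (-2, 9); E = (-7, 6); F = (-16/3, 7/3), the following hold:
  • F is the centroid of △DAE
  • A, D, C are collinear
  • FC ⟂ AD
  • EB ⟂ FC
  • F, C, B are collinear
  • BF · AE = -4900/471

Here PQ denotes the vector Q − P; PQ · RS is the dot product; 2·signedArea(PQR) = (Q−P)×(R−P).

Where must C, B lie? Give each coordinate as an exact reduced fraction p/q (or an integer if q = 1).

1. C_x = -639/157  [A, D, C are collinear ∩ FC ⟂ AD]
2. C_y = 308/157  [A, D, C are collinear ∩ FC ⟂ AD]
   → C = (-639/157, 308/157)
3. B_x = -1234/157  [F, C, B are collinear ∩ EB ⟂ FC]
4. B_y = 483/157  [F, C, B are collinear ∩ EB ⟂ FC]
   → B = (-1234/157, 483/157)

B = (-1234/157, 483/157)
C = (-639/157, 308/157)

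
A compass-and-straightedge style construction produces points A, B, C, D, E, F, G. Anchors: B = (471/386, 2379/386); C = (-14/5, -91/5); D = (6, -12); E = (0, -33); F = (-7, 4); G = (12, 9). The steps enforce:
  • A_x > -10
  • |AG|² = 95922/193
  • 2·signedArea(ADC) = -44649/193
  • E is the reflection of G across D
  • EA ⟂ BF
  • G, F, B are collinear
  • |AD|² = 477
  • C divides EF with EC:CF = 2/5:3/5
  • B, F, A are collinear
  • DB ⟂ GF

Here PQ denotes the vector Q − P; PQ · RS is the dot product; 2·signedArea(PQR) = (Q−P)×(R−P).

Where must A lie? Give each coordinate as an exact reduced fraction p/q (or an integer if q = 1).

1. A_x = -1845/193  [B, F, A are collinear ∩ EA ⟂ BF]
2. A_y = 642/193  [B, F, A are collinear ∩ EA ⟂ BF]
   → A = (-1845/193, 642/193)

A = (-1845/193, 642/193)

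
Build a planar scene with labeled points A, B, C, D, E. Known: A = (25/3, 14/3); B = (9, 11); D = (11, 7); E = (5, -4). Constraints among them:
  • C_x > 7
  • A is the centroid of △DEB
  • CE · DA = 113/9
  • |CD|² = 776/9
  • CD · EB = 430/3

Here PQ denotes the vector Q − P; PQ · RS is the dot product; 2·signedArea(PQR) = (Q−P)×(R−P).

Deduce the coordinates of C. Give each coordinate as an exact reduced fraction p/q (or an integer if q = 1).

1. C_x = 23/3  [CD · EB = 430/3 ∩ CE · DA = 113/9]
2. C_y = -5/3  [CD · EB = 430/3 ∩ CE · DA = 113/9]
   → C = (23/3, -5/3)

C = (23/3, -5/3)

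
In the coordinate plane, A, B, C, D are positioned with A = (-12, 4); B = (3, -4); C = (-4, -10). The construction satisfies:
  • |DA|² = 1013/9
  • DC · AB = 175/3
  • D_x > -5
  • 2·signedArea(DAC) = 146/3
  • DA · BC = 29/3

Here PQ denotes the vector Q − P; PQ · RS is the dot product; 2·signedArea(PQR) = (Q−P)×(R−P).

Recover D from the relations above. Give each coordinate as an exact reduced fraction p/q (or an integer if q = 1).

1. D_x = -13/3  [DA · BC = 29/3 ∩ 2·signedArea(DAC) = 146/3]
2. D_y = -10/3  [DA · BC = 29/3 ∩ 2·signedArea(DAC) = 146/3]
   → D = (-13/3, -10/3)

D = (-13/3, -10/3)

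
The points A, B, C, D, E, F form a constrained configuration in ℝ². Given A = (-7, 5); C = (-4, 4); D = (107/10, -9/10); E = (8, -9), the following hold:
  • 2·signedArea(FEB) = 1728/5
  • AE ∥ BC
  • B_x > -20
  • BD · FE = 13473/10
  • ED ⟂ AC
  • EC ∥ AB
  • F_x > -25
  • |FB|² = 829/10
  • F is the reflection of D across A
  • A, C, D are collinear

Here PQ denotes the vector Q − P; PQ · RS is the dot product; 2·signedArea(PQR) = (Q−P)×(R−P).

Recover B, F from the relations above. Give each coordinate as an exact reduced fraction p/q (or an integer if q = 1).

1. B_x = -19  [AE ∥ BC ∩ EC ∥ AB]
2. B_y = 18  [AE ∥ BC ∩ EC ∥ AB]
   → B = (-19, 18)
3. F_x = -247/10  [F is the reflection of D across A]
4. F_y = 109/10  [F is the reflection of D across A]
   → F = (-247/10, 109/10)

B = (-19, 18)
F = (-247/10, 109/10)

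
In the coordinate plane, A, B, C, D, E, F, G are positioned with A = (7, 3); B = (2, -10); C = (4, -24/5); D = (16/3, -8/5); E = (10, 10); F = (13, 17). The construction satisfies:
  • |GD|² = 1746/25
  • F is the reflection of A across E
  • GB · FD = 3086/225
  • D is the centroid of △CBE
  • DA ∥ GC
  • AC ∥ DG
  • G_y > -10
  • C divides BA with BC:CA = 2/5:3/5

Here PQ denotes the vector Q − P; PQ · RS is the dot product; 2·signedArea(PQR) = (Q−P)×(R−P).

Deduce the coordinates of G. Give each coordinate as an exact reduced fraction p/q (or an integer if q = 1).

1. G_x = 7/3  [DA ∥ GC ∩ AC ∥ DG]
2. G_y = -47/5  [DA ∥ GC ∩ AC ∥ DG]
   → G = (7/3, -47/5)

G = (7/3, -47/5)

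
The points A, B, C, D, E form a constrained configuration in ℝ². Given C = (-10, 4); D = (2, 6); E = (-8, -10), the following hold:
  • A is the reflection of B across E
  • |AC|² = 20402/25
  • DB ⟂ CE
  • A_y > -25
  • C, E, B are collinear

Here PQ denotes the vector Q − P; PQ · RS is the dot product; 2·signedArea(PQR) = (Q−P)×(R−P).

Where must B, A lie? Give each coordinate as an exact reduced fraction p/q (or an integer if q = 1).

A = (-149/25, -607/25)
B = (-251/25, 107/25)

1. B_x = -251/25  [C, E, B are collinear ∩ DB ⟂ CE]
2. B_y = 107/25  [C, E, B are collinear ∩ DB ⟂ CE]
   → B = (-251/25, 107/25)
3. A_x = -149/25  [A is the reflection of B across E]
4. A_y = -607/25  [A is the reflection of B across E]
   → A = (-149/25, -607/25)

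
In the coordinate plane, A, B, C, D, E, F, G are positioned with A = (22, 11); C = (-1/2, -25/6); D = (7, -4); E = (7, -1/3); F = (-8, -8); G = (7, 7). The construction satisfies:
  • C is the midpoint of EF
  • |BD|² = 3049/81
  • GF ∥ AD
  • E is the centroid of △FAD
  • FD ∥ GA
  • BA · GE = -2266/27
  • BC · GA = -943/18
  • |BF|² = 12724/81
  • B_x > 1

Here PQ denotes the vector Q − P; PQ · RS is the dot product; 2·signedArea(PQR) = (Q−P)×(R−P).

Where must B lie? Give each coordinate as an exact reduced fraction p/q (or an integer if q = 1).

B = (2, -4/9)

1. B_x = 2  [BA · GE = -2266/27 ∩ BC · GA = -943/18]
2. B_y = -4/9  [BA · GE = -2266/27 ∩ BC · GA = -943/18]
   → B = (2, -4/9)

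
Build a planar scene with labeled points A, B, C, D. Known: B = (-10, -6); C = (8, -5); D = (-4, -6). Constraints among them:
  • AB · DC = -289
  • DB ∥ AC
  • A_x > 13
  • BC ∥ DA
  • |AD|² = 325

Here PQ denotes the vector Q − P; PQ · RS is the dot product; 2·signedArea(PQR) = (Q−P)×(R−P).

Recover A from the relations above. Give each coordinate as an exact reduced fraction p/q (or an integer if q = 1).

1. A_x = 14  [DB ∥ AC ∩ BC ∥ DA]
2. A_y = -5  [DB ∥ AC ∩ BC ∥ DA]
   → A = (14, -5)

A = (14, -5)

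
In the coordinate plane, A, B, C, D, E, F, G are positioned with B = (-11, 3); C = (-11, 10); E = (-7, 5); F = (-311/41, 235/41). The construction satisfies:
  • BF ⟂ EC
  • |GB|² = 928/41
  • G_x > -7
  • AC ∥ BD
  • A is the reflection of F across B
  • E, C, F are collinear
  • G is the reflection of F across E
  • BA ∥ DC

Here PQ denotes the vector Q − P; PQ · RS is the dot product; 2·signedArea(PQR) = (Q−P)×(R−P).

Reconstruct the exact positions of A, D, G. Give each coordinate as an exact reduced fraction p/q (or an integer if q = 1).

1. A_x = -591/41  [A is the reflection of F across B]
2. A_y = 11/41  [A is the reflection of F across B]
   → A = (-591/41, 11/41)
3. D_x = -311/41  [BA ∥ DC ∩ AC ∥ BD]
4. D_y = 522/41  [BA ∥ DC ∩ AC ∥ BD]
   → D = (-311/41, 522/41)
5. G_x = -263/41  [G is the reflection of F across E]
6. G_y = 175/41  [G is the reflection of F across E]
   → G = (-263/41, 175/41)

A = (-591/41, 11/41)
D = (-311/41, 522/41)
G = (-263/41, 175/41)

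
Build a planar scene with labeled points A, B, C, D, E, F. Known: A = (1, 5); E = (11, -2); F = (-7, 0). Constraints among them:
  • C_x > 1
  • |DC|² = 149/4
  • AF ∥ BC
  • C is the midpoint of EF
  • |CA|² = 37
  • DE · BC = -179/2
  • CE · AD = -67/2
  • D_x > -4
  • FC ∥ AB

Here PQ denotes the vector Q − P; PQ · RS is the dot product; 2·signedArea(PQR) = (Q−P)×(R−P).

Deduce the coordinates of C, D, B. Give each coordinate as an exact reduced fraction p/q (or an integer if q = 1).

1. C_x = 2  [C is the midpoint of EF]
2. C_y = -1  [C is the midpoint of EF]
   → C = (2, -1)
3. B_x = 10  [AF ∥ BC ∩ FC ∥ AB]
4. B_y = 4  [AF ∥ BC ∩ FC ∥ AB]
   → B = (10, 4)
5. D_x = -3  [DE · BC = -179/2 ∩ CE · AD = -67/2]
6. D_y = 5/2  [DE · BC = -179/2 ∩ CE · AD = -67/2]
   → D = (-3, 5/2)

B = (10, 4)
C = (2, -1)
D = (-3, 5/2)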